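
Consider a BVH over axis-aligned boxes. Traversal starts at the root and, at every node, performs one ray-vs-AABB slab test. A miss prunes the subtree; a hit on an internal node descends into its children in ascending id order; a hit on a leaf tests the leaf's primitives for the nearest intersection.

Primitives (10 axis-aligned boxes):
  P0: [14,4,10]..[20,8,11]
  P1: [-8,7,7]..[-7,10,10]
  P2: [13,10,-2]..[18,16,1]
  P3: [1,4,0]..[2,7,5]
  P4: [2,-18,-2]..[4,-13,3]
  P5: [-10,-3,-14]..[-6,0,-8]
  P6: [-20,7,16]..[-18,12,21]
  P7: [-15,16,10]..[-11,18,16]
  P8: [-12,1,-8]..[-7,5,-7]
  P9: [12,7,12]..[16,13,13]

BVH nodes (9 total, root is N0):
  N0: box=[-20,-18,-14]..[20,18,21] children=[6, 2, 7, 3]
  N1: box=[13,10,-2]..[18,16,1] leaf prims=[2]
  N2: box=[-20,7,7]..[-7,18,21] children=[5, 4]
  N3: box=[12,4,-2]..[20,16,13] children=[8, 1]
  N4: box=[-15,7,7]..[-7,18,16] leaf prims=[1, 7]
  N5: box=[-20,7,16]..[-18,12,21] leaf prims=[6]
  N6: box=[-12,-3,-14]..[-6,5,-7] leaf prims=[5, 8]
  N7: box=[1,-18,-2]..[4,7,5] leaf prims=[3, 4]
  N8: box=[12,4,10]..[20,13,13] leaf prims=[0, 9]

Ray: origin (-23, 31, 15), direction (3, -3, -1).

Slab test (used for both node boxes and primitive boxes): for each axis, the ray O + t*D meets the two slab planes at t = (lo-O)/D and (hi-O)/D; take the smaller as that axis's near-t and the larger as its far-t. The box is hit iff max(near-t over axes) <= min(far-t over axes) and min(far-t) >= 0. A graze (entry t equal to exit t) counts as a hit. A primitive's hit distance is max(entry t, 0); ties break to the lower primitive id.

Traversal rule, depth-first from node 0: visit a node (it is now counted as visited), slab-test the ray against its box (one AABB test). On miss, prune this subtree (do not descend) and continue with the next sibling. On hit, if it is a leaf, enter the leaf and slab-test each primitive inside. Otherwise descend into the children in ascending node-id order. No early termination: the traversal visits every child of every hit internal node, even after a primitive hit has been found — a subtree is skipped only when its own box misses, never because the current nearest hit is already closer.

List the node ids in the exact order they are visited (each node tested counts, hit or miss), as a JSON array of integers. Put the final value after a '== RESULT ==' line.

Walk:
N0 x:[1,43/3] y:[13/3,49/3] z:[-6,29] -> hit [13/3,43/3], descend [2, 3, 6, 7]
  N2 x:[1,16/3] y:[13/3,8] z:[-6,8] -> hit [13/3,16/3], descend [4, 5]
    N4 x:[8/3,16/3] y:[13/3,8] z:[-1,8] -> hit [13/3,16/3] leaf, test {P1(miss), P7(miss)}
    N5 x:[1,5/3] y:[19/3,8] z:[-6,-1] -> miss, prune
  N3 x:[35/3,43/3] y:[5,9] z:[2,17] -> miss, prune
  N6 x:[11/3,17/3] y:[26/3,34/3] z:[22,29] -> miss, prune
  N7 x:[8,9] y:[8,49/3] z:[10,17] -> miss, prune

order=[0, 2, 4, 5, 3, 6, 7]  |boxes|=7  |leaves|=1  hit=miss

== RESULT ==
[0, 2, 4, 5, 3, 6, 7]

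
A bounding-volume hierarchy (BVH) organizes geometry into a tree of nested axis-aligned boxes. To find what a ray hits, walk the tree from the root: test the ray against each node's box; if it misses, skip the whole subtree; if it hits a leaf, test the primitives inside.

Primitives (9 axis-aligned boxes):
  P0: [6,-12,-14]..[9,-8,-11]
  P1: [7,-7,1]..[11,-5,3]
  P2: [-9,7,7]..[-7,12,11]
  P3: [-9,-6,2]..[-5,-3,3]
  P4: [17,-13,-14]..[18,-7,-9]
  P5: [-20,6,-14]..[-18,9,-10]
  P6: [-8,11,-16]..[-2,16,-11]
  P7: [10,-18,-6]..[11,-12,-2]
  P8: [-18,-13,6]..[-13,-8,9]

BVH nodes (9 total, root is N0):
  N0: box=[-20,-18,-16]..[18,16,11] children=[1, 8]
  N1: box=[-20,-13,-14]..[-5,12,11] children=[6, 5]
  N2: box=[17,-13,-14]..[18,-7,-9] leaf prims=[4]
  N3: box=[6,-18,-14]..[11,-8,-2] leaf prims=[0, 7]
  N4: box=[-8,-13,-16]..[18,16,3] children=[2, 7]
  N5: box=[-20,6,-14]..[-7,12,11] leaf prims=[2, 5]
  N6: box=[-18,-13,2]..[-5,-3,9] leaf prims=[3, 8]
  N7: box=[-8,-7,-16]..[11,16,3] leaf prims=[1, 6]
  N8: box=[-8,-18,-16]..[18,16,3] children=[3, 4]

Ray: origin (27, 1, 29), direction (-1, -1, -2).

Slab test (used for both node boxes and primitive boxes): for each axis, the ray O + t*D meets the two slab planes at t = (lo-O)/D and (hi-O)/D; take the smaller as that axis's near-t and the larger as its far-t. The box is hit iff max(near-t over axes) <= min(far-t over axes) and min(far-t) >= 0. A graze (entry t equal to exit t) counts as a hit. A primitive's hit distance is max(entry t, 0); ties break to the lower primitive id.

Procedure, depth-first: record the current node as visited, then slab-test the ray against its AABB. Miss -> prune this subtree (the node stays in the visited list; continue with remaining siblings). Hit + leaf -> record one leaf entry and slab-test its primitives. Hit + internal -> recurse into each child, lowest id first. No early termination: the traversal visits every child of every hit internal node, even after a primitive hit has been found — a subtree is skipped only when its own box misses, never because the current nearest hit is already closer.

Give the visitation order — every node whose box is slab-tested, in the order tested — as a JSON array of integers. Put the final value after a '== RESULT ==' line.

Traverse from the root:
N0 x:[9,47] y:[-15,19] z:[9,45/2] -> hit [9,19], descend [1, 8]
  N1 x:[32,47] y:[-11,14] z:[9,43/2] -> miss, prune
  N8 x:[9,35] y:[-15,19] z:[13,45/2] -> hit [13,19], descend [3, 4]
    N3 x:[16,21] y:[9,19] z:[31/2,43/2] -> hit [16,19] leaf, test {P0(miss), P7@t=16}
    N4 x:[9,35] y:[-15,14] z:[13,45/2] -> hit [13,14], descend [2, 7]
      N2 x:[9,10] y:[8,14] z:[19,43/2] -> miss, prune
      N7 x:[16,35] y:[-15,8] z:[13,45/2] -> miss, prune

7 AABB tests over nodes [0, 1, 8, 3, 4, 2, 7]; 1 leaf entered; closest P7.

== RESULT ==
[0, 1, 8, 3, 4, 2, 7]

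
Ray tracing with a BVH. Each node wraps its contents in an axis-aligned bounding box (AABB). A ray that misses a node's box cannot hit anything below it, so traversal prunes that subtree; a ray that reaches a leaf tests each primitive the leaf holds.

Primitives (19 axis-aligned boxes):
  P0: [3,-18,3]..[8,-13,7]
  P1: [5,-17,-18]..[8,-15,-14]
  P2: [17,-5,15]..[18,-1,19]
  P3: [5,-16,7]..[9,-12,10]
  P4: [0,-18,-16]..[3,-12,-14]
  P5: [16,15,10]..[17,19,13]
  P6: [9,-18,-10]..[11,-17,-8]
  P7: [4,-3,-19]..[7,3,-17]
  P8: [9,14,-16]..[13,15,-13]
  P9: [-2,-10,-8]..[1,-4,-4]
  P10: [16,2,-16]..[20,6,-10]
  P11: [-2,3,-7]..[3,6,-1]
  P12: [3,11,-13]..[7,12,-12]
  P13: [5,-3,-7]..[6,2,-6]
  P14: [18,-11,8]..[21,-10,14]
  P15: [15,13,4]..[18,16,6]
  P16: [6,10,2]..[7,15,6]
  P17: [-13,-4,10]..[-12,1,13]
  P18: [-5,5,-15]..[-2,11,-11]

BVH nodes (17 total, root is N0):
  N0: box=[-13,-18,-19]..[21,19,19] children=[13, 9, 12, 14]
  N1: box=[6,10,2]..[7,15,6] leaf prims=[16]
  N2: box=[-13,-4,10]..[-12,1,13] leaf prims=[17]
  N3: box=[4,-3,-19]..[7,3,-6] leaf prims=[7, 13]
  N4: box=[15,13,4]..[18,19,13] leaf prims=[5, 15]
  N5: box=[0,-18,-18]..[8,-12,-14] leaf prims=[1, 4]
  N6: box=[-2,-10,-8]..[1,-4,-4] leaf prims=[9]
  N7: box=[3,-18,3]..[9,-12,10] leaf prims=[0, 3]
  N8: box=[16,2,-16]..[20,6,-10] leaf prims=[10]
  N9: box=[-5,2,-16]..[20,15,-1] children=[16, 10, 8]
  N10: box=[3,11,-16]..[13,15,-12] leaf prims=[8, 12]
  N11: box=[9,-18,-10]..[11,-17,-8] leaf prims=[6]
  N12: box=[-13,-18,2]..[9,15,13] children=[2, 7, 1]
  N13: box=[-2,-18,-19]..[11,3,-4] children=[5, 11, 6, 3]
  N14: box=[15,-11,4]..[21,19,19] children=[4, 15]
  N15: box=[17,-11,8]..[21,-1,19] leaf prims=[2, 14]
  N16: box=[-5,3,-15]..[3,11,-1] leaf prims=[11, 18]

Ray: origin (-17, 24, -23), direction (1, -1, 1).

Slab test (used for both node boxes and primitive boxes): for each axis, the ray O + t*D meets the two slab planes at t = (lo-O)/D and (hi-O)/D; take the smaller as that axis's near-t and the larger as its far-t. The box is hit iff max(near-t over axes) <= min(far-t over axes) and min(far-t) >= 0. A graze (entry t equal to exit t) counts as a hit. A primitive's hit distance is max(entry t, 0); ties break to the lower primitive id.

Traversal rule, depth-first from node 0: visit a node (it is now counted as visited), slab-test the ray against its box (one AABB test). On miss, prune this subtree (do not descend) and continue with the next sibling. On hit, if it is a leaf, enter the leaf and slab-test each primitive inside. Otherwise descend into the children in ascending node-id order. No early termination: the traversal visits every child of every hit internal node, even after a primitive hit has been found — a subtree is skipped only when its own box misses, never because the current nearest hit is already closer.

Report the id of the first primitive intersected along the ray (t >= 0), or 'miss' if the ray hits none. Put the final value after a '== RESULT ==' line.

Traverse from the root:
N0 x:[4,38] y:[5,42] z:[4,42] -> hit [5,38], descend [9, 12, 13, 14]
  N9 x:[12,37] y:[9,22] z:[7,22] -> hit [12,22], descend [8, 10, 16]
    N8 x:[33,37] y:[18,22] z:[7,13] -> miss, prune
    N10 x:[20,30] y:[9,13] z:[7,11] -> miss, prune
    N16 x:[12,20] y:[13,21] z:[8,22] -> hit [13,20] leaf, test {P11@t=18, P18(miss)}
  N12 x:[4,26] y:[9,42] z:[25,36] -> hit [25,26], descend [1, 2, 7]
    N1 x:[23,24] y:[9,14] z:[25,29] -> miss, prune
    N2 x:[4,5] y:[23,28] z:[33,36] -> miss, prune
    N7 x:[20,26] y:[36,42] z:[26,33] -> miss, prune
  N13 x:[15,28] y:[21,42] z:[4,19] -> miss, prune
  N14 x:[32,38] y:[5,35] z:[27,42] -> hit [32,35], descend [4, 15]
    N4 x:[32,35] y:[5,11] z:[27,36] -> miss, prune
    N15 x:[34,38] y:[25,35] z:[31,42] -> hit [34,35] leaf, test {P2(miss), P14@t=35}

order=[0, 9, 8, 10, 16, 12, 1, 2, 7, 13, 14, 4, 15]  |boxes|=13  |leaves|=2  hit=P11

== RESULT ==
11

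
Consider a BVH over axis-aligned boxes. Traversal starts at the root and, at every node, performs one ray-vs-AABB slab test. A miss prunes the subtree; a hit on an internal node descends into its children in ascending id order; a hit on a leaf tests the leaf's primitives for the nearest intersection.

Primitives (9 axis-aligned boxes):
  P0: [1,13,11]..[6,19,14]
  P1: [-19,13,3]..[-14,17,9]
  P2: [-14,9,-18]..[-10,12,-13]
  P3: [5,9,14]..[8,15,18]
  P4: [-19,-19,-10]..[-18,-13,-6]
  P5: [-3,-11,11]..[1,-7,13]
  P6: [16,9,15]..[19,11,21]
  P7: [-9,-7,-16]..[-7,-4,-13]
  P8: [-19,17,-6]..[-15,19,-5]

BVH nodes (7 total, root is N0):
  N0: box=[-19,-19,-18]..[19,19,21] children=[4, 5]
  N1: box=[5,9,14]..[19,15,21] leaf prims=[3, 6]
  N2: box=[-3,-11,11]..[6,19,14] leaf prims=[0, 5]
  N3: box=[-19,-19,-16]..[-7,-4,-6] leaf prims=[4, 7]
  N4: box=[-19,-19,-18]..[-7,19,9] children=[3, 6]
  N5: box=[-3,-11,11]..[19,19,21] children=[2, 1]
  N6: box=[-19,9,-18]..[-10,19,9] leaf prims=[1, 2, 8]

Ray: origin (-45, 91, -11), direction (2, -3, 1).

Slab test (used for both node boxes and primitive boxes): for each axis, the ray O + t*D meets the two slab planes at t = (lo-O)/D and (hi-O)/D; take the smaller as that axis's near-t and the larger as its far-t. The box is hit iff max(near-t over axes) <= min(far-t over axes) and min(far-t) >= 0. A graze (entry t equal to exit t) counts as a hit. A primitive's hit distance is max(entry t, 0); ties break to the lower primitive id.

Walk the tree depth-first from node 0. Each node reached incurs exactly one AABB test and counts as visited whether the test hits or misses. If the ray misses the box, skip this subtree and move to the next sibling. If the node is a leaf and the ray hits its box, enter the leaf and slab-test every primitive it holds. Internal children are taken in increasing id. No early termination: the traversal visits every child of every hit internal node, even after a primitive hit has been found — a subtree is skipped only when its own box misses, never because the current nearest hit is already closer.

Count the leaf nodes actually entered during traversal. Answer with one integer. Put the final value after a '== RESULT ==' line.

Traverse from the root:
N0 x:[13,32] y:[24,110/3] z:[-7,32] -> hit [24,32], descend [4, 5]
  N4 x:[13,19] y:[24,110/3] z:[-7,20] -> miss, prune
  N5 x:[21,32] y:[24,34] z:[22,32] -> hit [24,32], descend [1, 2]
    N1 x:[25,32] y:[76/3,82/3] z:[25,32] -> hit [76/3,82/3] leaf, test {P3@t=76/3, P6(miss)}
    N2 x:[21,51/2] y:[24,34] z:[22,25] -> hit [24,25] leaf, test {P0@t=24, P5(miss)}

Visited [0, 4, 5, 1, 2]. Tests: 5 box, 2 leaf. Nearest: P0.

== RESULT ==
2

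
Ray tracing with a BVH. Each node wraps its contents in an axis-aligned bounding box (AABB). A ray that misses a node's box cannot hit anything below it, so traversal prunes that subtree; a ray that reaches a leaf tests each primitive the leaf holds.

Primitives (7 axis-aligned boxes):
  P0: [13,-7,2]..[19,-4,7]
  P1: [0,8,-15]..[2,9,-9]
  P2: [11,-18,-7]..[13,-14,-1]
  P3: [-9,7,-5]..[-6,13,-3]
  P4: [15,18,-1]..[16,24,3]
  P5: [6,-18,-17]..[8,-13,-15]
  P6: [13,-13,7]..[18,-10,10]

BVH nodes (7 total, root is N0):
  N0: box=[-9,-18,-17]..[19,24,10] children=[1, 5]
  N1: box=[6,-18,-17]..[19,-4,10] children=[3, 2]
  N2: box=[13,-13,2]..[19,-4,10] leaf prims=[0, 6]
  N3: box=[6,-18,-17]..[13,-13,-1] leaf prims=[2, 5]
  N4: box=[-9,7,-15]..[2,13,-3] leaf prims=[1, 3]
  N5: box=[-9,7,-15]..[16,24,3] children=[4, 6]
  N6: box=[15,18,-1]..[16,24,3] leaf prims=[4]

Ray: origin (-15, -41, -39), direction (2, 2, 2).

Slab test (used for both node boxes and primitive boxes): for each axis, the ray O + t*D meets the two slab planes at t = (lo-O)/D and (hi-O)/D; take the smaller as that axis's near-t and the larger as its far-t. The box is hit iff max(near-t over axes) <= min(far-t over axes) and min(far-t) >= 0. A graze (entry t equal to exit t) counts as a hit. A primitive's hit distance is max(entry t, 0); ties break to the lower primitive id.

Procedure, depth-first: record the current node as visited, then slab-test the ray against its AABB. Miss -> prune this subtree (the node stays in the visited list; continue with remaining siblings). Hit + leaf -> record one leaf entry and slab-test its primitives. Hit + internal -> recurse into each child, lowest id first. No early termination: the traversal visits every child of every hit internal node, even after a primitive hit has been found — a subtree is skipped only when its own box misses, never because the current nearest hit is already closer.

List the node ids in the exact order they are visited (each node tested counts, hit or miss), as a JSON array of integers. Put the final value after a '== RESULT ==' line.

Walk:
N0 x:[3,17] y:[23/2,65/2] z:[11,49/2] -> hit [23/2,17], descend [1, 5]
  N1 x:[21/2,17] y:[23/2,37/2] z:[11,49/2] -> hit [23/2,17], descend [2, 3]
    N2 x:[14,17] y:[14,37/2] z:[41/2,49/2] -> miss, prune
    N3 x:[21/2,14] y:[23/2,14] z:[11,19] -> hit [23/2,14] leaf, test {P2(miss), P5@t=23/2}
  N5 x:[3,31/2] y:[24,65/2] z:[12,21] -> miss, prune

5 AABB tests over nodes [0, 1, 2, 3, 5]; 1 leaf entered; closest P5.

== RESULT ==
[0, 1, 2, 3, 5]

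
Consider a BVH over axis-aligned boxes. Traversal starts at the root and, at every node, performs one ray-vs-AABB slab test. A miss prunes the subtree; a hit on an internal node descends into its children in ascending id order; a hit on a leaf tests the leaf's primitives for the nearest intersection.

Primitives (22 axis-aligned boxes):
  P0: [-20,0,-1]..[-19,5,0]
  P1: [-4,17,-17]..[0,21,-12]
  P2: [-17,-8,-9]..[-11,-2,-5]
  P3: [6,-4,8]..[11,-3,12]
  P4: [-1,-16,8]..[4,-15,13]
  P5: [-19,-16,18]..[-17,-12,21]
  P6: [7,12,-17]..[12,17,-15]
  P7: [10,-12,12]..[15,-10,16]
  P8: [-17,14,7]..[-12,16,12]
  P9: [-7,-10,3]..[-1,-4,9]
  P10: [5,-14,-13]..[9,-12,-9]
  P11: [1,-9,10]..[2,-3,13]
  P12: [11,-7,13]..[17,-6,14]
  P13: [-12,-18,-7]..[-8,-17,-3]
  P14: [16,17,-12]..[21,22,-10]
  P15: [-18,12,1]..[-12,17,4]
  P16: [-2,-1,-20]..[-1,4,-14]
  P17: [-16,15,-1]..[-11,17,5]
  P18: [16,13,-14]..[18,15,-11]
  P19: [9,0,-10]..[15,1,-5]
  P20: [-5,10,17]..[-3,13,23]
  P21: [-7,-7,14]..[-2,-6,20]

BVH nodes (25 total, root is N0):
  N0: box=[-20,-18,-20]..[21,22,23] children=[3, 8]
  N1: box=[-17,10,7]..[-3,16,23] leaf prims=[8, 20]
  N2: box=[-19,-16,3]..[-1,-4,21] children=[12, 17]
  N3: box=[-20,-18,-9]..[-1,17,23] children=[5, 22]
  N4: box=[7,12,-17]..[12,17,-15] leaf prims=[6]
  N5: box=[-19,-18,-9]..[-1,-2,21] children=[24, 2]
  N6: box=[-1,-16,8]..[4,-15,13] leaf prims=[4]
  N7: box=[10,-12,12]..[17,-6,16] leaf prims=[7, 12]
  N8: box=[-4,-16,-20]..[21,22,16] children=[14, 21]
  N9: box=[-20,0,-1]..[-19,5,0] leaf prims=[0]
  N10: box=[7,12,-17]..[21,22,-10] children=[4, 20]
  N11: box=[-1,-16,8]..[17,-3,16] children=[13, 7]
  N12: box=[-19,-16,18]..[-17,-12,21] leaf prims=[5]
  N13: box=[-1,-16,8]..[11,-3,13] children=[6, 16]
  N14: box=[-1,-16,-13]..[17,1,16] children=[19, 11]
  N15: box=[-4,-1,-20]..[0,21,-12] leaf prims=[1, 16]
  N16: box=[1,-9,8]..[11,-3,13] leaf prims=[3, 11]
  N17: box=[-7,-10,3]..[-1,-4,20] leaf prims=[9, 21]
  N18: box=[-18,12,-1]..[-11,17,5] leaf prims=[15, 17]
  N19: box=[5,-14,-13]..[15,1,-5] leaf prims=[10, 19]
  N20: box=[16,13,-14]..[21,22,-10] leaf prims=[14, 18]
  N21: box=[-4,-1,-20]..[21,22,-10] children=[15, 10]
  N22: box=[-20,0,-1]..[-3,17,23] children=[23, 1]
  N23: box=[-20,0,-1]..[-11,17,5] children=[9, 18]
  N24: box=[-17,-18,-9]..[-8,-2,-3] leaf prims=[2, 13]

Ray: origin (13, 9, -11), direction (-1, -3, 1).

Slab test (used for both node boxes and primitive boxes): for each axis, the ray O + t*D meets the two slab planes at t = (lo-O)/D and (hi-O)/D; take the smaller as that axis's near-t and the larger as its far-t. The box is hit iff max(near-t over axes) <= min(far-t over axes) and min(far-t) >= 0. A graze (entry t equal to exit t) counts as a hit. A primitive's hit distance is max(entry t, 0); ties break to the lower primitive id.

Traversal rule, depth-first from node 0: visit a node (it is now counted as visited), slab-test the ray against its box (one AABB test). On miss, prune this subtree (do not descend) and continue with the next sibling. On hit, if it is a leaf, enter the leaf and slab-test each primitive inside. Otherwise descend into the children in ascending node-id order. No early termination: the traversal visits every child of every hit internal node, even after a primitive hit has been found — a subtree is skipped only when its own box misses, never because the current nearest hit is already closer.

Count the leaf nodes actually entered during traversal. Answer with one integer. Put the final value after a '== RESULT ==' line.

Walk:
N0 x:[-8,33] y:[-13/3,9] z:[-9,34] -> hit [-13/3,9], descend [3, 8]
  N3 x:[14,33] y:[-8/3,9] z:[2,34] -> miss, prune
  N8 x:[-8,17] y:[-13/3,25/3] z:[-9,27] -> hit [-13/3,25/3], descend [14, 21]
    N14 x:[-4,14] y:[8/3,25/3] z:[-2,27] -> hit [8/3,25/3], descend [11, 19]
      N11 x:[-4,14] y:[4,25/3] z:[19,27] -> miss, prune
      N19 x:[-2,8] y:[8/3,23/3] z:[-2,6] -> hit [8/3,6] leaf, test {P10(miss), P19@t=8/3}
    N21 x:[-8,17] y:[-13/3,10/3] z:[-9,1] -> hit [-13/3,1], descend [10, 15]
      N10 x:[-8,6] y:[-13/3,-1] z:[-6,1] -> miss, prune
      N15 x:[13,17] y:[-4,10/3] z:[-9,-1] -> miss, prune

order=[0, 3, 8, 14, 11, 19, 21, 10, 15]  |boxes|=9  |leaves|=1  hit=P19

== RESULT ==
1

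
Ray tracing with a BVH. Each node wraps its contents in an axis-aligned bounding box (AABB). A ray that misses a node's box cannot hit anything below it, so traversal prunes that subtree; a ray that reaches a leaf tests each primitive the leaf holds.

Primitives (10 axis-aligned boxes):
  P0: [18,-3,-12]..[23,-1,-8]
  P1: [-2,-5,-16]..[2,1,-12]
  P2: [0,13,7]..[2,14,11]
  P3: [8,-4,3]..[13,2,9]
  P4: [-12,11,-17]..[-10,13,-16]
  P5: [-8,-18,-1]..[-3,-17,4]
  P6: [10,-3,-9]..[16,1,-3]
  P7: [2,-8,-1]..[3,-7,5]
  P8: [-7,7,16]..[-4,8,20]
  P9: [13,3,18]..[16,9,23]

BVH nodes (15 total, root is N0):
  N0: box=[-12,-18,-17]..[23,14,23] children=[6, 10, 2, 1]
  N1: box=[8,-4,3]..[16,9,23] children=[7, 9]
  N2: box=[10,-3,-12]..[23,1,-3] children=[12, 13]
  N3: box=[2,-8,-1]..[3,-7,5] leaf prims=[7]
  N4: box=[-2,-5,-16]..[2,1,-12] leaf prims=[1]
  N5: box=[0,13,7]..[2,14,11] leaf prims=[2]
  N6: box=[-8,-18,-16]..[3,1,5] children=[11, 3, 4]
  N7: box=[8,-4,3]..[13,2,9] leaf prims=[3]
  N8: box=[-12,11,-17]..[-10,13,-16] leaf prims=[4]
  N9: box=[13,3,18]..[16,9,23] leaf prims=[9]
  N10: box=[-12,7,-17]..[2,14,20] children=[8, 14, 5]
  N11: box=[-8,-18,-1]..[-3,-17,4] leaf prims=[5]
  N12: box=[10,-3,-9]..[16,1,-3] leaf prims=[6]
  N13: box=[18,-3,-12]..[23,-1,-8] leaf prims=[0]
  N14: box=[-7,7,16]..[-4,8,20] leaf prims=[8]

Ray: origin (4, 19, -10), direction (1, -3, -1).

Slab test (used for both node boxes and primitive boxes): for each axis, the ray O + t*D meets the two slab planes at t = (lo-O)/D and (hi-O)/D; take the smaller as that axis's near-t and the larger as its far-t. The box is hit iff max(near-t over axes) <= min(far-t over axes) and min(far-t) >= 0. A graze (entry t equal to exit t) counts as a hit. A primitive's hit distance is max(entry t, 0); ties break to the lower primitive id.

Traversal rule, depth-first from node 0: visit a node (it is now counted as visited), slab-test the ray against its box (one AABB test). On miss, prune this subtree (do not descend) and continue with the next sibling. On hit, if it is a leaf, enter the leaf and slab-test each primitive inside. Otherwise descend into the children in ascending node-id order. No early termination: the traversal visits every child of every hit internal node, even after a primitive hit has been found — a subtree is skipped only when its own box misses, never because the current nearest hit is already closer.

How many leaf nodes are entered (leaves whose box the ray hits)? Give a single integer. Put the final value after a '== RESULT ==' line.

Trace the traversal:
N0 x:[-16,19] y:[5/3,37/3] z:[-33,7] -> hit [5/3,7], descend [1, 2, 6, 10]
  N1 x:[4,12] y:[10/3,23/3] z:[-33,-13] -> miss, prune
  N2 x:[6,19] y:[6,22/3] z:[-7,2] -> miss, prune
  N6 x:[-12,-1] y:[6,37/3] z:[-15,6] -> miss, prune
  N10 x:[-16,-2] y:[5/3,4] z:[-30,7] -> miss, prune

order=[0, 1, 2, 6, 10]  |boxes|=5  |leaves|=0  hit=miss

== RESULT ==
0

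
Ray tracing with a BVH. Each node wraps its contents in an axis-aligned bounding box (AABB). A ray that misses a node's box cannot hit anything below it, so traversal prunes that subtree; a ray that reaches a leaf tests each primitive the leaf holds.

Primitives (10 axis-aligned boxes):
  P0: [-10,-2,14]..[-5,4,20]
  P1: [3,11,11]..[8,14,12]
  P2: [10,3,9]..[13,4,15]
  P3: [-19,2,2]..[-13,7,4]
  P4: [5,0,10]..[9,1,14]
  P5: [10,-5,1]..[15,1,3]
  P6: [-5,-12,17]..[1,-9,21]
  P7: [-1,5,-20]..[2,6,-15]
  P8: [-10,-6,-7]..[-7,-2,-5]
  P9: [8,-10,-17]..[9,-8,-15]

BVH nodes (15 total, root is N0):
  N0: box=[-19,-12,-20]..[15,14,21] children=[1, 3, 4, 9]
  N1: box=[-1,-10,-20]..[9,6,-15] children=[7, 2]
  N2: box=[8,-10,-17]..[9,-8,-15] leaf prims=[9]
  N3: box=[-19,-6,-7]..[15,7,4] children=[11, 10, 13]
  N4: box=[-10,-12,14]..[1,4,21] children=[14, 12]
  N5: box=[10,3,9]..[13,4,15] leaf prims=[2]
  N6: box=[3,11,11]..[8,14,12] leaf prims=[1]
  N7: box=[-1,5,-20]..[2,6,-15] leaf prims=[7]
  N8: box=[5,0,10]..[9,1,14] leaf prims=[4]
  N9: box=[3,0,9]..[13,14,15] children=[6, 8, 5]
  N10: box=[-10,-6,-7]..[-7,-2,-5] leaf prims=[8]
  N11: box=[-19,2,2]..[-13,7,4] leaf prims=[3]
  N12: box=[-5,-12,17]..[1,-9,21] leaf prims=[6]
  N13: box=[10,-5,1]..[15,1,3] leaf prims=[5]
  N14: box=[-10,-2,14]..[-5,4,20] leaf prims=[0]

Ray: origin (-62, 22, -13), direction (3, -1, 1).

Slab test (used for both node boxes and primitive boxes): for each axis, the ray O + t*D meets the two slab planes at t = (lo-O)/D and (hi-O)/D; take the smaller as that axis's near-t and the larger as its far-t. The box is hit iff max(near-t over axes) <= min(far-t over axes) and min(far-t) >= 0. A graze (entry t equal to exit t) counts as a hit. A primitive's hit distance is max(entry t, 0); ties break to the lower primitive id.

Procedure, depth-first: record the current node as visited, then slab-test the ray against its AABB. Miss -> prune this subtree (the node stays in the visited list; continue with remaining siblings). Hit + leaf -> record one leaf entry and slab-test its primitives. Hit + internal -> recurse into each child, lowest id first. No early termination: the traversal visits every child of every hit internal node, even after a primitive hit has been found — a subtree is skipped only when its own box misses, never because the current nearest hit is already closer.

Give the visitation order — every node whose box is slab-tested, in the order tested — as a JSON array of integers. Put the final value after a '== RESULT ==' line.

Walk:
N0 x:[43/3,77/3] y:[8,34] z:[-7,34] -> hit [43/3,77/3], descend [1, 3, 4, 9]
  N1 x:[61/3,71/3] y:[16,32] z:[-7,-2] -> miss, prune
  N3 x:[43/3,77/3] y:[15,28] z:[6,17] -> hit [15,17], descend [10, 11, 13]
    N10 x:[52/3,55/3] y:[24,28] z:[6,8] -> miss, prune
    N11 x:[43/3,49/3] y:[15,20] z:[15,17] -> hit [15,49/3] leaf, test {P3@t=15}
    N13 x:[24,77/3] y:[21,27] z:[14,16] -> miss, prune
  N4 x:[52/3,21] y:[18,34] z:[27,34] -> miss, prune
  N9 x:[65/3,25] y:[8,22] z:[22,28] -> hit [22,22], descend [5, 6, 8]
    N5 x:[24,25] y:[18,19] z:[22,28] -> miss, prune
    N6 x:[65/3,70/3] y:[8,11] z:[24,25] -> miss, prune
    N8 x:[67/3,71/3] y:[21,22] z:[23,27] -> miss, prune

11 AABB tests over nodes [0, 1, 3, 10, 11, 13, 4, 9, 5, 6, 8]; 1 leaf entered; closest P3.

== RESULT ==
[0, 1, 3, 10, 11, 13, 4, 9, 5, 6, 8]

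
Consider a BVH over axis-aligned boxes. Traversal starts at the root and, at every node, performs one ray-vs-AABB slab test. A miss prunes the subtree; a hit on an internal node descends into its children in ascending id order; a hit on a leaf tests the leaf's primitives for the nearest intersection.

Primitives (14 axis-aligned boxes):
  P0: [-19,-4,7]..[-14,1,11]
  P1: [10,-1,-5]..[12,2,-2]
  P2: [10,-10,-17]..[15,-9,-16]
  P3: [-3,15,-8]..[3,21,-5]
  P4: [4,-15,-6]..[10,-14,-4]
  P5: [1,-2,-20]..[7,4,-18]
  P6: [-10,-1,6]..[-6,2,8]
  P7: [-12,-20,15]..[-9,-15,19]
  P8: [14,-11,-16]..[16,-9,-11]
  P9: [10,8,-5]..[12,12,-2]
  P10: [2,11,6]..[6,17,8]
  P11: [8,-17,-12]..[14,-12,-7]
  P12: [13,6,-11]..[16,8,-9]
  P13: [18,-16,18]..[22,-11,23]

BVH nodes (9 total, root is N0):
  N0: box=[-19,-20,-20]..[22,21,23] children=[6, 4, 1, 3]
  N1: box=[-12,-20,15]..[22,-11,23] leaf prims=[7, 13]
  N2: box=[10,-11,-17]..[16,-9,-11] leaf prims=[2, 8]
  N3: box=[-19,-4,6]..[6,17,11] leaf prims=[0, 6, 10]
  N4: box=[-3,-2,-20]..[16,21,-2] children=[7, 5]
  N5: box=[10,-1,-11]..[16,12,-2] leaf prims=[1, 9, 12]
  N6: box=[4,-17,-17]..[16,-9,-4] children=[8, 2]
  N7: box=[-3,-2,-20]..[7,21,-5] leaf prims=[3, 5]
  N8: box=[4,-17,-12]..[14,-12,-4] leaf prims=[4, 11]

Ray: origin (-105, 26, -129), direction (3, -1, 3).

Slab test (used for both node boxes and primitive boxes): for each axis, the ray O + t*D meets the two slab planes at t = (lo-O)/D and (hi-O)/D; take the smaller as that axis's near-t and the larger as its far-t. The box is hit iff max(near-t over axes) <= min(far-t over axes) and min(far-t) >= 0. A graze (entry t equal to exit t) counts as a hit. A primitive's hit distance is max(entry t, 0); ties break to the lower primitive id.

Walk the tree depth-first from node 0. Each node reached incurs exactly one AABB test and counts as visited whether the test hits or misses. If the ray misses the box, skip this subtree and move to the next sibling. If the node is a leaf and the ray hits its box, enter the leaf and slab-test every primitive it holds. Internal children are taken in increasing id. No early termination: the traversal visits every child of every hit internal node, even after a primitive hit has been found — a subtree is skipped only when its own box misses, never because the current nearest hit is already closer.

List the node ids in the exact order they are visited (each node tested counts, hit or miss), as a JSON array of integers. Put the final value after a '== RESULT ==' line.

Walk:
N0 x:[86/3,127/3] y:[5,46] z:[109/3,152/3] -> hit [109/3,127/3], descend [1, 3, 4, 6]
  N1 x:[31,127/3] y:[37,46] z:[48,152/3] -> miss, prune
  N3 x:[86/3,37] y:[9,30] z:[45,140/3] -> miss, prune
  N4 x:[34,121/3] y:[5,28] z:[109/3,127/3] -> miss, prune
  N6 x:[109/3,121/3] y:[35,43] z:[112/3,125/3] -> hit [112/3,121/3], descend [2, 8]
    N2 x:[115/3,121/3] y:[35,37] z:[112/3,118/3] -> miss, prune
    N8 x:[109/3,119/3] y:[38,43] z:[39,125/3] -> hit [39,119/3] leaf, test {P4(miss), P11@t=39}

7 AABB tests over nodes [0, 1, 3, 4, 6, 2, 8]; 1 leaf entered; closest P11.

== RESULT ==
[0, 1, 3, 4, 6, 2, 8]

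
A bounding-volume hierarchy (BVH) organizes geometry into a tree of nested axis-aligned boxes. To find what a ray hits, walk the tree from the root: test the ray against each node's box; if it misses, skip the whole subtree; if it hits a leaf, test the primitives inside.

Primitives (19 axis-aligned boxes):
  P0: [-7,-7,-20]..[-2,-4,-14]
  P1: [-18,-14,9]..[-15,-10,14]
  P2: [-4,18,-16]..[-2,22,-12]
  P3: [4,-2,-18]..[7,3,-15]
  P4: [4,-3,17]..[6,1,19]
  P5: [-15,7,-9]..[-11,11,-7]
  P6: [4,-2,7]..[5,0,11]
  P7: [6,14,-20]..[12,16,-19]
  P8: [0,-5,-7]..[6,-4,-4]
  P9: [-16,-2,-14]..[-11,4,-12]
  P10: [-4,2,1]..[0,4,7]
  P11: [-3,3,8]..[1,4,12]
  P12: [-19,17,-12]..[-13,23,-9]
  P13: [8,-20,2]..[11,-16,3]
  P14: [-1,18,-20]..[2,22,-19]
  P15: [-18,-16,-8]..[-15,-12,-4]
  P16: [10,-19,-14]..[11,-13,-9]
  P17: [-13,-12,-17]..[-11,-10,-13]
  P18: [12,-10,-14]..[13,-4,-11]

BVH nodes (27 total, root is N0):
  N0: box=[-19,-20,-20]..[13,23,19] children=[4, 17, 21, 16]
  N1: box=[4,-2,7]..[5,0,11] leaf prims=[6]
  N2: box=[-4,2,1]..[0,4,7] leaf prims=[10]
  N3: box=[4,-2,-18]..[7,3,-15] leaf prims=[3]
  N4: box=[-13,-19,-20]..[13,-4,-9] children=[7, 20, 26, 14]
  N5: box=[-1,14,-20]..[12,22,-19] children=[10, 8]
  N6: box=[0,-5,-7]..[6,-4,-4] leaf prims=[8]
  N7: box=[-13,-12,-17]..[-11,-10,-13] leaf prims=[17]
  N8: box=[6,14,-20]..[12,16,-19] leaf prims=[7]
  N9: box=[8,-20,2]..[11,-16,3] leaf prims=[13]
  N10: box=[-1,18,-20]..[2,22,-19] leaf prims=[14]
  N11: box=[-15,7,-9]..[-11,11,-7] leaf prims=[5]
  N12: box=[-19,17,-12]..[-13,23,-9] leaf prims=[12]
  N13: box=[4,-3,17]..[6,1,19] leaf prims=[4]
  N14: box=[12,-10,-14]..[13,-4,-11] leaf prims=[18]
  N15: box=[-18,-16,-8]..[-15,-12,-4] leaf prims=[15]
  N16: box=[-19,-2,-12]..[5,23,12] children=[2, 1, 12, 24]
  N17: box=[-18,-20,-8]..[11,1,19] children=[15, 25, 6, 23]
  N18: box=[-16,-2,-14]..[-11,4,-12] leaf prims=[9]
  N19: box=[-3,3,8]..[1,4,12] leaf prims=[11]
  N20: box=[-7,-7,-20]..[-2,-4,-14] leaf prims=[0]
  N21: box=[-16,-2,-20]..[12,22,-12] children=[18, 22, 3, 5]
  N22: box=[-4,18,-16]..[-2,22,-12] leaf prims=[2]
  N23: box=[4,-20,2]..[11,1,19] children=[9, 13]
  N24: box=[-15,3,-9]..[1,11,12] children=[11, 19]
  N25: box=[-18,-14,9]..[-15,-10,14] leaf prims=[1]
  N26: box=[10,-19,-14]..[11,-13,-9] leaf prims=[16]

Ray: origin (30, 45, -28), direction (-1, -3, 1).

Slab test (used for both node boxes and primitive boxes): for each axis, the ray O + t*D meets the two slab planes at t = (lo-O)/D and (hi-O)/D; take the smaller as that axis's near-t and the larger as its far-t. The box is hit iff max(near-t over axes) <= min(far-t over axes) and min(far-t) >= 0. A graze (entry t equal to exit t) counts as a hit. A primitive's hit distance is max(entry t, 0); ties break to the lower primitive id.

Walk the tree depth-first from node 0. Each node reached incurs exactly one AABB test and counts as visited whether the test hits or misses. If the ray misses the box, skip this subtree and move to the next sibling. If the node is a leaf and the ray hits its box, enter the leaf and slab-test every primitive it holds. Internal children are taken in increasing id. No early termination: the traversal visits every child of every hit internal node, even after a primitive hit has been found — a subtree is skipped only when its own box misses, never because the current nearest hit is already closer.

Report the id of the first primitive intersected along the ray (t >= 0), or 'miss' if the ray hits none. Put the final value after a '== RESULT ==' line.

Trace the traversal:
N0 x:[17,49] y:[22/3,65/3] z:[8,47] -> hit [17,65/3], descend [4, 16, 17, 21]
  N4 x:[17,43] y:[49/3,64/3] z:[8,19] -> hit [17,19], descend [7, 14, 20, 26]
    N7 x:[41,43] y:[55/3,19] z:[11,15] -> miss, prune
    N14 x:[17,18] y:[49/3,55/3] z:[14,17] -> hit [17,17] leaf, test {P18@t=17}
    N20 x:[32,37] y:[49/3,52/3] z:[8,14] -> miss, prune
    N26 x:[19,20] y:[58/3,64/3] z:[14,19] -> miss, prune
  N16 x:[25,49] y:[22/3,47/3] z:[16,40] -> miss, prune
  N17 x:[19,48] y:[44/3,65/3] z:[20,47] -> hit [20,65/3], descend [6, 15, 23, 25]
    N6 x:[24,30] y:[49/3,50/3] z:[21,24] -> miss, prune
    N15 x:[45,48] y:[19,61/3] z:[20,24] -> miss, prune
    N23 x:[19,26] y:[44/3,65/3] z:[30,47] -> miss, prune
    N25 x:[45,48] y:[55/3,59/3] z:[37,42] -> miss, prune
  N21 x:[18,46] y:[23/3,47/3] z:[8,16] -> miss, prune

13 AABB tests over nodes [0, 4, 7, 14, 20, 26, 16, 17, 6, 15, 23, 25, 21]; 1 leaf entered; closest P18.

== RESULT ==
18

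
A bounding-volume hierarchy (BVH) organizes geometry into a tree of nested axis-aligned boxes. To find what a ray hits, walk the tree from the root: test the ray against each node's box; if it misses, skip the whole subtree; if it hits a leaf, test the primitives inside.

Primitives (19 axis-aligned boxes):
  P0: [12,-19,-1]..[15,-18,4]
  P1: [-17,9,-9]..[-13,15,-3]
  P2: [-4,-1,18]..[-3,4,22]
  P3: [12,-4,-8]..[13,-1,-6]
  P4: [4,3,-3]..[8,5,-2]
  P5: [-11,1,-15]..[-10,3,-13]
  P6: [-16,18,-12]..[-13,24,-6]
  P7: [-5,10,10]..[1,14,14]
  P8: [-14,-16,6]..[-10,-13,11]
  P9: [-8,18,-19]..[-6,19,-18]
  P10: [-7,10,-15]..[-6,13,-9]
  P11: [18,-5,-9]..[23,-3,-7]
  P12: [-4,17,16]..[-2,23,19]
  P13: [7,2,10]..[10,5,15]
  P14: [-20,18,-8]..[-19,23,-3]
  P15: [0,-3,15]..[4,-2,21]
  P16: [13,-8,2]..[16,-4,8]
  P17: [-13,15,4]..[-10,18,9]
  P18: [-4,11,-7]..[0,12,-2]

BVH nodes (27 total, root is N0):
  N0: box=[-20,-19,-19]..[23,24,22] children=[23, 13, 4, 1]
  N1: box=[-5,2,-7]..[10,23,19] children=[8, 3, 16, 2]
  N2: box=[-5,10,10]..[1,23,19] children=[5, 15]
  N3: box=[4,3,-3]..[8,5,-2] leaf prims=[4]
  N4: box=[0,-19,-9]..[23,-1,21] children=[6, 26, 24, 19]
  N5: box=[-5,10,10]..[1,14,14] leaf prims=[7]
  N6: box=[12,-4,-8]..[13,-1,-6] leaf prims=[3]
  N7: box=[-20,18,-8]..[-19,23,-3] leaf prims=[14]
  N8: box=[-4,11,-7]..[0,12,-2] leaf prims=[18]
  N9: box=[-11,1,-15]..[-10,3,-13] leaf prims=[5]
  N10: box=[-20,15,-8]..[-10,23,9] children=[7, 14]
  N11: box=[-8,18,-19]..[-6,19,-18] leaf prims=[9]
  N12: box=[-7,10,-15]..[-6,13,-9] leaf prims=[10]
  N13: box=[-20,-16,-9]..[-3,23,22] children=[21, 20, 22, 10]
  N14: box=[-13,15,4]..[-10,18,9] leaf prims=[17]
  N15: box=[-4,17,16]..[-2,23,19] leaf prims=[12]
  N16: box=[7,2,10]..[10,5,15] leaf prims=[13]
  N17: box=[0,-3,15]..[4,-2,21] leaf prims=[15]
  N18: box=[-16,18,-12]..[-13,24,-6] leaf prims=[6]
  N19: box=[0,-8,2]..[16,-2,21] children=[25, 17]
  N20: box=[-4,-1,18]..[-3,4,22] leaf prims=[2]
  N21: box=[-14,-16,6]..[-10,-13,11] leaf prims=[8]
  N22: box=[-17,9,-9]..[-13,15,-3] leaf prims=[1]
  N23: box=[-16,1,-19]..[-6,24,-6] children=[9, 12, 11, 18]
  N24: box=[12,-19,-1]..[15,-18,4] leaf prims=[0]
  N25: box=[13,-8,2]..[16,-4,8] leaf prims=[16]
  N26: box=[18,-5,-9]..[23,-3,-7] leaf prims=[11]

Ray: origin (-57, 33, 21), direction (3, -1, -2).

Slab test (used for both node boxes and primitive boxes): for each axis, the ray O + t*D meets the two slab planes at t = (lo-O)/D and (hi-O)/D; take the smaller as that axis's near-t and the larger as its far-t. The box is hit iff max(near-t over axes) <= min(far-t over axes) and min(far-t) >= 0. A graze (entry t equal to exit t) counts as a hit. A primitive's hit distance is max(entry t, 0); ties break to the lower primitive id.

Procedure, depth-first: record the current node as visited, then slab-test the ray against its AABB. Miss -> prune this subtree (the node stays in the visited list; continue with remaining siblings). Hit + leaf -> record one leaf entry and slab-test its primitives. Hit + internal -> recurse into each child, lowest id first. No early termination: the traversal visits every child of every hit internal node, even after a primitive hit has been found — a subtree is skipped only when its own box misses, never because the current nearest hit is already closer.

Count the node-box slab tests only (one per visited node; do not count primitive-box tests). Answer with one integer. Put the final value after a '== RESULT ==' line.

Walk:
N0 x:[37/3,80/3] y:[9,52] z:[-1/2,20] -> hit [37/3,20], descend [1, 4, 13, 23]
  N1 x:[52/3,67/3] y:[10,31] z:[1,14] -> miss, prune
  N4 x:[19,80/3] y:[34,52] z:[0,15] -> miss, prune
  N13 x:[37/3,18] y:[10,49] z:[-1/2,15] -> hit [37/3,15], descend [10, 20, 21, 22]
    N10 x:[37/3,47/3] y:[10,18] z:[6,29/2] -> hit [37/3,29/2], descend [7, 14]
      N7 x:[37/3,38/3] y:[10,15] z:[12,29/2] -> hit [37/3,38/3] leaf, test {P14@t=37/3}
      N14 x:[44/3,47/3] y:[15,18] z:[6,17/2] -> miss, prune
    N20 x:[53/3,18] y:[29,34] z:[-1/2,3/2] -> miss, prune
    N21 x:[43/3,47/3] y:[46,49] z:[5,15/2] -> miss, prune
    N22 x:[40/3,44/3] y:[18,24] z:[12,15] -> miss, prune
  N23 x:[41/3,17] y:[9,32] z:[27/2,20] -> hit [41/3,17], descend [9, 11, 12, 18]
    N9 x:[46/3,47/3] y:[30,32] z:[17,18] -> miss, prune
    N11 x:[49/3,17] y:[14,15] z:[39/2,20] -> miss, prune
    N12 x:[50/3,17] y:[20,23] z:[15,18] -> miss, prune
    N18 x:[41/3,44/3] y:[9,15] z:[27/2,33/2] -> hit [41/3,44/3] leaf, test {P6@t=41/3}

15 AABB tests over nodes [0, 1, 4, 13, 10, 7, 14, 20, 21, 22, 23, 9, 11, 12, 18]; 2 leaves entered; closest P14.

== RESULT ==
15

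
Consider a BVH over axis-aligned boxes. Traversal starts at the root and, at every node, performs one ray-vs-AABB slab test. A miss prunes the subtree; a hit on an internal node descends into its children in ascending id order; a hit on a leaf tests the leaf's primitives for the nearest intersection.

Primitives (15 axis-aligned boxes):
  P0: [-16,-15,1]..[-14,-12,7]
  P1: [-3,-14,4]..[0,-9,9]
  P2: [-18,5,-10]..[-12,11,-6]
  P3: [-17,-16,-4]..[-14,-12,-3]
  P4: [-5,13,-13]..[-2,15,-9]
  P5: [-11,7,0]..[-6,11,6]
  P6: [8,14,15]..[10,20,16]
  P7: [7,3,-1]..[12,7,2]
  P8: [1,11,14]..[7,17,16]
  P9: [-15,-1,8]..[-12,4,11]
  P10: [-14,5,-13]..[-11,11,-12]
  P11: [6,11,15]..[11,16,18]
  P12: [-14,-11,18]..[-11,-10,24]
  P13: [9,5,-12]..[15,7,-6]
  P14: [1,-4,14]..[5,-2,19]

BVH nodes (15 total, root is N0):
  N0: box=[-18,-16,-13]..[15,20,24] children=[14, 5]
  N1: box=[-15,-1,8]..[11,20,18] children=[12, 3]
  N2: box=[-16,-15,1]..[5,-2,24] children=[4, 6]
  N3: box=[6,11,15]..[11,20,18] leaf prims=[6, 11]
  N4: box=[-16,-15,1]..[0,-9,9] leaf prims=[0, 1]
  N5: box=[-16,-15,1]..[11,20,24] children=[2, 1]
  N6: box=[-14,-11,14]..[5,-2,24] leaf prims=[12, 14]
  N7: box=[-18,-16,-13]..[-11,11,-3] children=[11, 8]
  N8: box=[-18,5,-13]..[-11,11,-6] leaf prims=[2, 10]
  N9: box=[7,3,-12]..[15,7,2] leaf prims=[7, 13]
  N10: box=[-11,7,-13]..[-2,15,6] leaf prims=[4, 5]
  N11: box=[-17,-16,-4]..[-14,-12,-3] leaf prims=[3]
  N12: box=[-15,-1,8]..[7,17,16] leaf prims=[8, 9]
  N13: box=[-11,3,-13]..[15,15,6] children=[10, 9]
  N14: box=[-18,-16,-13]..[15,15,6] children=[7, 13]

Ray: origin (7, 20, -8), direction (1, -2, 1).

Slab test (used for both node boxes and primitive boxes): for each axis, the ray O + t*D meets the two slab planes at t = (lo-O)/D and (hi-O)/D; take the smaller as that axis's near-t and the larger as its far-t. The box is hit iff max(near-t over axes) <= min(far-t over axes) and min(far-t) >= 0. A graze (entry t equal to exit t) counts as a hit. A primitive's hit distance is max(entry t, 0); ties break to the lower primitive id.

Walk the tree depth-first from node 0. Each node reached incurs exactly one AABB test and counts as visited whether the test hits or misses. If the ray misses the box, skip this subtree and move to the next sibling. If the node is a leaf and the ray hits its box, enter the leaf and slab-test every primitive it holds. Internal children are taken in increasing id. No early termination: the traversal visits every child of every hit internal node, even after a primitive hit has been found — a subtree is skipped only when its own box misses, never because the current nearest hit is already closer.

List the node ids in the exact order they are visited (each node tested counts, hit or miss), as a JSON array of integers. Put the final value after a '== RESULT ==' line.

Walk:
N0 x:[-25,8] y:[0,18] z:[-5,32] -> hit [0,8], descend [5, 14]
  N5 x:[-23,4] y:[0,35/2] z:[9,32] -> miss, prune
  N14 x:[-25,8] y:[5/2,18] z:[-5,14] -> hit [5/2,8], descend [7, 13]
    N7 x:[-25,-18] y:[9/2,18] z:[-5,5] -> miss, prune
    N13 x:[-18,8] y:[5/2,17/2] z:[-5,14] -> hit [5/2,8], descend [9, 10]
      N9 x:[0,8] y:[13/2,17/2] z:[-4,10] -> hit [13/2,8] leaf, test {P7(miss), P13(miss)}
      N10 x:[-18,-9] y:[5/2,13/2] z:[-5,14] -> miss, prune

Visited [0, 5, 14, 7, 13, 9, 10]. Tests: 7 box, 1 leaf. Nearest: miss.

== RESULT ==
[0, 5, 14, 7, 13, 9, 10]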